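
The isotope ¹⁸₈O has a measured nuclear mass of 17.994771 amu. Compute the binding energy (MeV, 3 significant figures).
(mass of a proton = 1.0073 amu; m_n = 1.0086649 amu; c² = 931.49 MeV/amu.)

Mass of separated nucleons = 8(1.0073) + 10(1.0086649) = 8.0584 + 10.0866490 = 18.1450490 amu
The mass defect is 18.1450490 − 17.994771 = 0.1502780 amu.
Binding energy = Δm·c² = 0.1502780 × 931.49 MeV/amu = 139.982 MeV

140 MeV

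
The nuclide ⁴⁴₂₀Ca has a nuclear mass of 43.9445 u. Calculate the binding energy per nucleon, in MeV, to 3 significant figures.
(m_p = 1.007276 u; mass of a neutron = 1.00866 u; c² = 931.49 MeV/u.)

8.66 MeV/nucleon

The nucleus contains 20 protons and 44 − 20 = 24 neutrons.
Σm = 20·m_p + 24·m_n = 20.145520 + 24.20784 = 44.353360 u
Mass defect Δm = 44.353360 − 43.9445 = 0.408860 u
Converting to energy: 0.408860 u × 931.49 MeV/u = 380.849 MeV
Per nucleon: 380.849 / 44 = 8.656 MeV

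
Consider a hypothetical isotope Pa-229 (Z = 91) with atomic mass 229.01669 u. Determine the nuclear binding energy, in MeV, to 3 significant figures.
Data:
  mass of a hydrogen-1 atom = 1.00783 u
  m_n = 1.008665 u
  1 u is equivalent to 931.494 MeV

Σm = 91·m(¹H) + 138·m_n = 91.71253 + 139.195770 = 230.908300 u
Δm = 230.908300 − 229.01669 = 1.891610 u
E_B = 1.891610 × 931.494 = 1762.02 MeV

1760 MeV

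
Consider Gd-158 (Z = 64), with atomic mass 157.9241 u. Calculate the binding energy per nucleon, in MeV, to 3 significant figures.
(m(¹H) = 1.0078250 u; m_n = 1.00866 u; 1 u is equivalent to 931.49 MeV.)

8.20 MeV/nucleon

Σm = 64·m(¹H) + 94·m_n = 64.5008000 + 94.81404 = 159.3148400 u
Mass defect Δm = 159.3148400 − 157.9241 = 1.3907400 u
E_B = 1.3907400 × 931.49 = 1295.46 MeV
Per nucleon: 1295.46 / 158 = 8.199 MeV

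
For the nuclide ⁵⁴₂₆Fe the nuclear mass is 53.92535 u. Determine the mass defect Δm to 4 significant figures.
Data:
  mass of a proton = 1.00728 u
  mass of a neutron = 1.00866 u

0.5064 u

Z = 26, so N = A − Z = 54 − 26 = 28.
Mass of separated nucleons = 26(1.00728) + 28(1.00866) = 26.18928 + 28.24248 = 54.43176 u
The mass defect is 54.43176 − 53.92535 = 0.50641 u.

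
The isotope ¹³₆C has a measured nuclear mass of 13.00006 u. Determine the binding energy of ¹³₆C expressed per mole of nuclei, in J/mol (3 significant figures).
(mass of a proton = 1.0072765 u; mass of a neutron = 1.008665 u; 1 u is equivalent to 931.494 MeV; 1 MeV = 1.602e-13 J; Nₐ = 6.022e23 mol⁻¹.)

Z = 6, so N = A − Z = 13 − 6 = 7.
Total constituent mass: 6 × 1.0072765 + 7 × 1.008665 = 13.1043140 u
Mass defect Δm = 13.1043140 − 13.00006 = 0.1042540 u
Binding energy = Δm·c² = 0.1042540 × 931.494 MeV/u = 97.1120 MeV
Per nucleus in joules: 97.1120 MeV × 1.602e-13 J/MeV = 1.5557e-11 J
Per mole: 1.5557e-11 J × 6.022e23 mol⁻¹ = 9.3684e+12 J/mol

9.37e+12 J/mol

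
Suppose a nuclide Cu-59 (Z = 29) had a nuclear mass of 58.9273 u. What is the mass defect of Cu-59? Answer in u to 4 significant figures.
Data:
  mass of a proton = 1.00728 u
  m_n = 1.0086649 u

0.5438 u

Total constituent mass: 29 × 1.00728 + 30 × 1.0086649 = 59.4710670 u
Mass defect Δm = 59.4710670 − 58.9273 = 0.5437670 u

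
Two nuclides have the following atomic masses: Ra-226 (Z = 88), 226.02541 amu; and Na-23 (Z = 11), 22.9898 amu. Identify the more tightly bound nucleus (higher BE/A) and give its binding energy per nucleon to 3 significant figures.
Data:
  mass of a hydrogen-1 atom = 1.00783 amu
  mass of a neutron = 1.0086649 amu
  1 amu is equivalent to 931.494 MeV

Na-23; 8.11 MeV/nucleon

Ra-226: Σm = 88(1.00783) + 138(1.0086649) = 227.8847962 amu; Δm = 1.8593862 amu; E_B = 1732.0 MeV; E_B/A = 7.664 MeV
Na-23: Σm = 11(1.00783) + 12(1.0086649) = 23.1901088 amu; Δm = 0.2003088 amu; E_B = 186.586 MeV; E_B/A = 8.112 MeV
Na-23 has the higher binding energy per nucleon, so it is the more tightly bound nucleus.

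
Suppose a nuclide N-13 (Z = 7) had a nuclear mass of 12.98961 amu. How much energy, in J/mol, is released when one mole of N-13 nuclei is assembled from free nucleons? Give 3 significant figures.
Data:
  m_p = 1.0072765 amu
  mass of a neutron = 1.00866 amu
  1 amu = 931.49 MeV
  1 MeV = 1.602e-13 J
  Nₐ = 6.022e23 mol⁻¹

1.02e+13 J/mol

The nucleus contains 7 protons and 13 − 7 = 6 neutrons.
Σm = 7·m_p + 6·m_n = 7.0509355 + 6.05196 = 13.1028955 amu
Mass defect Δm = 13.1028955 − 12.98961 = 0.1132855 amu
Binding energy = Δm·c² = 0.1132855 × 931.49 MeV/amu = 105.524 MeV
Per nucleus in joules: 105.524 MeV × 1.602e-13 J/MeV = 1.6905e-11 J
Per mole: 1.6905e-11 J × 6.022e23 mol⁻¹ = 1.0180e+13 J/mol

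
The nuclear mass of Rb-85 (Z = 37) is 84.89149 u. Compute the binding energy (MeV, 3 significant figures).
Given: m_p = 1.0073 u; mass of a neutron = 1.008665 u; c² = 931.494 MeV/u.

With 37 protons and 48 neutrons (A = 85):
Total constituent mass: 37 × 1.0073 + 48 × 1.008665 = 85.686020 u
Δm = 85.686020 − 84.89149 = 0.794530 u
Converting to energy: 0.794530 u × 931.494 MeV/u = 740.100 MeV

740 MeV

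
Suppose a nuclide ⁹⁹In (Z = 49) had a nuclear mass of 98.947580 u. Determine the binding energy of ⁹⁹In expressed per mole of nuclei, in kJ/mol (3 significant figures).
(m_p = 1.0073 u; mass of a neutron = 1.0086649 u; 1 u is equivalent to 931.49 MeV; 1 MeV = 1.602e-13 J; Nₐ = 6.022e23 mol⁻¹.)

7.58e+10 kJ/mol

With 49 protons and 50 neutrons (A = 99):
Total constituent mass: 49 × 1.0073 + 50 × 1.0086649 = 99.7909450 u
The mass defect is 99.7909450 − 98.947580 = 0.8433650 u.
Binding energy = Δm·c² = 0.8433650 × 931.49 MeV/u = 785.586 MeV
Per nucleus in joules: 785.586 MeV × 1.602e-13 J/MeV = 1.2585e-10 J
Per mole: 1.2585e-10 J × 6.022e23 mol⁻¹ = 7.5787e+13 J/mol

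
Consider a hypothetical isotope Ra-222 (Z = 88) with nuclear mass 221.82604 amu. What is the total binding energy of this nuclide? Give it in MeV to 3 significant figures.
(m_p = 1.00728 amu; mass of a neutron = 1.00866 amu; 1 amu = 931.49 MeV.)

1840 MeV

Total constituent mass: 88 × 1.00728 + 134 × 1.00866 = 223.80108 amu
Mass defect Δm = 223.80108 − 221.82604 = 1.97504 amu
Converting to energy: 1.97504 amu × 931.49 MeV/amu = 1839.73 MeV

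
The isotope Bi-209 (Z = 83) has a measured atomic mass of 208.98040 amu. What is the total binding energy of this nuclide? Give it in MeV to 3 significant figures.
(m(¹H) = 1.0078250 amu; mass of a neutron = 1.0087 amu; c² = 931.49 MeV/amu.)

1640 MeV

Total constituent mass: 83 × 1.0078250 + 126 × 1.0087 = 210.7456750 amu
Mass defect Δm = 210.7456750 − 208.98040 = 1.7652750 amu
E_B = 1.7652750 × 931.49 = 1644.34 MeV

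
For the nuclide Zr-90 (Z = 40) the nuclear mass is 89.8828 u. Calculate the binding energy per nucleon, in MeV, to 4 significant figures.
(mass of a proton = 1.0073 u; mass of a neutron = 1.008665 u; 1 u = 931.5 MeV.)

The nucleus contains 40 protons and 90 − 40 = 50 neutrons.
Mass of separated nucleons = 40(1.0073) + 50(1.008665) = 40.2920 + 50.433250 = 90.725250 u
Δm = 90.725250 − 89.8828 = 0.842450 u
E_B = 0.842450 × 931.5 = 784.742 MeV
Per nucleon: 784.742 / 90 = 8.719 MeV

8.719 MeV/nucleon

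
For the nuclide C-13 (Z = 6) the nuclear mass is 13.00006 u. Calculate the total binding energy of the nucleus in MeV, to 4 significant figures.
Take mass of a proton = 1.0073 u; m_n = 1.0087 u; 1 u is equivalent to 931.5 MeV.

97.47 MeV

With 6 protons and 7 neutrons (A = 13):
Total constituent mass: 6 × 1.0073 + 7 × 1.0087 = 13.1047 u
Δm = 13.1047 − 13.00006 = 0.10464 u
Converting to energy: 0.10464 u × 931.5 MeV/u = 97.4722 MeV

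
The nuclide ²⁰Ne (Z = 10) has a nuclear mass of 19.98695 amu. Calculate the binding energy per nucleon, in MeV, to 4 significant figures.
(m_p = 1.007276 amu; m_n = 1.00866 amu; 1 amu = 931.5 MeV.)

With 10 protons and 10 neutrons (A = 20):
Mass of separated nucleons = 10(1.007276) + 10(1.00866) = 10.072760 + 10.08660 = 20.159360 amu
The mass defect is 20.159360 − 19.98695 = 0.172410 amu.
Converting to energy: 0.172410 amu × 931.5 MeV/amu = 160.600 MeV
Dividing by A = 20 gives 8.030 MeV per nucleon.

8.030 MeV/nucleon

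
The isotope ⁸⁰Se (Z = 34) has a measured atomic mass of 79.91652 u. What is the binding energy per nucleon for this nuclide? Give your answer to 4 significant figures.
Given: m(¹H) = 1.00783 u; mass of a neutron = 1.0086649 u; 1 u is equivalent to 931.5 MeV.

8.713 MeV/nucleon

Z = 34, so N = A − Z = 80 − 34 = 46.
Total constituent mass: 34 × 1.00783 + 46 × 1.0086649 = 80.6648054 u
Δm = 80.6648054 − 79.91652 = 0.7482854 u
Binding energy = Δm·c² = 0.7482854 × 931.5 MeV/u = 697.028 MeV
Per nucleon: 697.028 / 80 = 8.713 MeV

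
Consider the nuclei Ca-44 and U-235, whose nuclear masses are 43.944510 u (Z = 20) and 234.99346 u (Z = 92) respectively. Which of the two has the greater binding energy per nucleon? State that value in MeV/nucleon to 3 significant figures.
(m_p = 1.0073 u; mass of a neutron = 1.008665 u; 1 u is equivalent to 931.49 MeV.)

Ca-44: Σm = 20(1.0073) + 24(1.008665) = 44.353960 u; Δm = 0.409450 u; E_B = 381.40 MeV; E_B/A = 8.668 MeV
U-235: Σm = 92(1.0073) + 143(1.008665) = 236.910695 u; Δm = 1.917235 u; E_B = 1785.9 MeV; E_B/A = 7.600 MeV
Ca-44 has the higher binding energy per nucleon, so it is the more tightly bound nucleus.

Ca-44; 8.67 MeV/nucleon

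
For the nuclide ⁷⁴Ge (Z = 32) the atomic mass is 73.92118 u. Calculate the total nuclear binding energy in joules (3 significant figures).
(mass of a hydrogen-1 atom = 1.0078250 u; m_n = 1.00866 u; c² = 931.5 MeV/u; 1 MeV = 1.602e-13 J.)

Z = 32, so N = A − Z = 74 − 32 = 42.
Mass of separated nucleons = 32(1.0078250) + 42(1.00866) = 32.2504000 + 42.36372 = 74.6141200 u
Mass defect Δm = 74.6141200 − 73.92118 = 0.6929400 u
Converting to energy: 0.6929400 u × 931.5 MeV/u = 645.474 MeV
In joules: 645.474 MeV × 1.602e-13 J/MeV = 1.0340e-10 J

1.03e-10 J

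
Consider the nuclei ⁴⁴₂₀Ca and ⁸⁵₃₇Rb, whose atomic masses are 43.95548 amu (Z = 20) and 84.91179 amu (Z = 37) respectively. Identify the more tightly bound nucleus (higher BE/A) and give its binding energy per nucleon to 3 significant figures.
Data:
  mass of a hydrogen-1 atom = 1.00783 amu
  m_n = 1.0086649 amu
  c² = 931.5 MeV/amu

⁴⁴₂₀Ca: Σm = 20(1.00783) + 24(1.0086649) = 44.3645576 amu; Δm = 0.4090776 amu; E_B = 381.06 MeV; E_B/A = 8.660 MeV
⁸⁵₃₇Rb: Σm = 37(1.00783) + 48(1.0086649) = 85.7056252 amu; Δm = 0.7938352 amu; E_B = 739.457 MeV; E_B/A = 8.699 MeV
⁸⁵₃₇Rb has the higher binding energy per nucleon, so it is the more tightly bound nucleus.

⁸⁵₃₇Rb; 8.70 MeV/nucleon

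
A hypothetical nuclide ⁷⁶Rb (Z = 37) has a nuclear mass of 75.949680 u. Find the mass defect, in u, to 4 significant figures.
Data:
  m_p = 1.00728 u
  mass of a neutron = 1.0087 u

0.6590 u

Z = 37, so N = A − Z = 76 − 37 = 39.
Total constituent mass: 37 × 1.00728 + 39 × 1.0087 = 76.60866 u
The mass defect is 76.60866 − 75.949680 = 0.658980 u.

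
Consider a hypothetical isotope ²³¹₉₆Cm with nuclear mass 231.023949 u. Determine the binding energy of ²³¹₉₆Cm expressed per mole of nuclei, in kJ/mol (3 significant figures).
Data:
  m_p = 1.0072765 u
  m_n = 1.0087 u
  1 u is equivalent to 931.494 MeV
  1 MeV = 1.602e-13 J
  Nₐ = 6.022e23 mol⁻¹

With 96 protons and 135 neutrons (A = 231):
Σm = 96·m_p + 135·m_n = 96.6985440 + 136.1745 = 232.8730440 u
Δm = 232.8730440 − 231.023949 = 1.8490950 u
Binding energy = Δm·c² = 1.8490950 × 931.494 MeV/u = 1722.42 MeV
Per nucleus in joules: 1722.42 MeV × 1.602e-13 J/MeV = 2.7593e-10 J
Per mole: 2.7593e-10 J × 6.022e23 mol⁻¹ = 1.6617e+14 J/mol

1.66e+11 kJ/mol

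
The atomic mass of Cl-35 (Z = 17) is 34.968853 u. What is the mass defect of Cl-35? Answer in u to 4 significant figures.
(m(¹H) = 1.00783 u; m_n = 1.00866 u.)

0.3201 u

Total constituent mass: 17 × 1.00783 + 18 × 1.00866 = 35.28899 u
Δm = 35.28899 − 34.968853 = 0.320137 u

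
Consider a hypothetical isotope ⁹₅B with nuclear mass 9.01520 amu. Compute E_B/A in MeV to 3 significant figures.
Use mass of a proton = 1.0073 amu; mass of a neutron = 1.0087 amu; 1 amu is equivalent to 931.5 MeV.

With 5 protons and 4 neutrons (A = 9):
Mass of separated nucleons = 5(1.0073) + 4(1.0087) = 5.0365 + 4.0348 = 9.0713 amu
Δm = 9.0713 − 9.01520 = 0.05610 amu
E_B = 0.05610 × 931.5 = 52.2572 MeV
Dividing by A = 9 gives 5.806 MeV per nucleon.

5.81 MeV/nucleon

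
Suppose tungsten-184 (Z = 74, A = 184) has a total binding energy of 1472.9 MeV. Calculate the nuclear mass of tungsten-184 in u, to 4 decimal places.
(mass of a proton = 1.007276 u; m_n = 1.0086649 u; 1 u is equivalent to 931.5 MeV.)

183.9103 u

Mass defect = 1472.9 MeV / (931.5 MeV/u) = 1.5812131 u
Constituent mass = 74(1.007276) + 110(1.0086649) = 185.4915630 u
Nuclear mass = 185.4915630 − 1.5812131 = 183.9103499 u ≈ 183.9103 u (to 4 decimal places)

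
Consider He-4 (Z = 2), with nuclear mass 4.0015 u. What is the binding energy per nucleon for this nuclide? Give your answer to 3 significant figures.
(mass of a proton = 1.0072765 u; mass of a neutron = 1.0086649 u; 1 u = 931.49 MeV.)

7.08 MeV/nucleon

The nucleus contains 2 protons and 4 − 2 = 2 neutrons.
Total constituent mass: 2 × 1.0072765 + 2 × 1.0086649 = 4.0318828 u
The mass defect is 4.0318828 − 4.0015 = 0.0303828 u.
E_B = 0.0303828 × 931.49 = 28.3013 MeV
BE/A = 28.3013 MeV / 4 = 7.075 MeV/nucleon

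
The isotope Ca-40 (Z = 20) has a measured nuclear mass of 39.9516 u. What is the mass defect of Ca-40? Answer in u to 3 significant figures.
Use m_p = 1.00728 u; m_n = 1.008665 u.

Z = 20, so N = A − Z = 40 − 20 = 20.
Mass of separated nucleons = 20(1.00728) + 20(1.008665) = 20.14560 + 20.173300 = 40.318900 u
The mass defect is 40.318900 − 39.9516 = 0.367300 u.

0.367 u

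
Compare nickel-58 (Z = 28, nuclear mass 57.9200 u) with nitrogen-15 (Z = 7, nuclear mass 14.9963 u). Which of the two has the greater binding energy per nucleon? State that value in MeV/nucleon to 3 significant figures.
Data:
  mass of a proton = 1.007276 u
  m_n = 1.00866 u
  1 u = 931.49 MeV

nickel-58; 8.73 MeV/nucleon

nickel-58: Σm = 28(1.007276) + 30(1.00866) = 58.463528 u; Δm = 0.543528 u; E_B = 506.29 MeV; E_B/A = 8.729 MeV
nitrogen-15: Σm = 7(1.007276) + 8(1.00866) = 15.120212 u; Δm = 0.123912 u; E_B = 115.423 MeV; E_B/A = 7.6949 MeV
nickel-58 has the higher binding energy per nucleon, so it is the more tightly bound nucleus.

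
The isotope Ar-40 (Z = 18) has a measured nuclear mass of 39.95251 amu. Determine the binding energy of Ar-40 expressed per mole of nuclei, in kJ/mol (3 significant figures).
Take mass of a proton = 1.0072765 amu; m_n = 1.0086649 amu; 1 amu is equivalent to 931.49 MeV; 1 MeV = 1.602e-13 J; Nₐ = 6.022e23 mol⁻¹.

Z = 18, so N = A − Z = 40 − 18 = 22.
Σm = 18·m_p + 22·m_n = 18.1309770 + 22.1906278 = 40.3216048 amu
Δm = 40.3216048 − 39.95251 = 0.3690948 amu
E_B = 0.3690948 × 931.49 = 343.808 MeV
Per nucleus in joules: 343.808 MeV × 1.602e-13 J/MeV = 5.5078e-11 J
Per mole: 5.5078e-11 J × 6.022e23 mol⁻¹ = 3.3168e+13 J/mol

3.32e+10 kJ/mol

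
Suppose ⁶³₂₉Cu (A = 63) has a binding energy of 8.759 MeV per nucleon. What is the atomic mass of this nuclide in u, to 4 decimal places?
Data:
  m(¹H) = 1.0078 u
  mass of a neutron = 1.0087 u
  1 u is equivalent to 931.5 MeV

62.9296 u

Total binding energy = 63 × 8.759 = 551.817 MeV
Mass defect = 551.817 MeV / (931.5 MeV/u) = 0.592396 u
Constituent mass = 29(1.0078) + 34(1.0087) = 63.5220 u
Atomic mass = 63.5220 − 0.592396 = 62.929604 u ≈ 62.9296 u (to 4 decimal places)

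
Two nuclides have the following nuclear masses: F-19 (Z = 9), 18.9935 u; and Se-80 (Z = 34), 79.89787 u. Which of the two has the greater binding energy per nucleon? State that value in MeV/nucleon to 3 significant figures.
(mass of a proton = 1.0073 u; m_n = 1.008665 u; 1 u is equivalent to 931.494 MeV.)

F-19: Σm = 9(1.0073) + 10(1.008665) = 19.152350 u; Δm = 0.158850 u; E_B = 147.97 MeV; E_B/A = 7.788 MeV
Se-80: Σm = 34(1.0073) + 46(1.008665) = 80.646790 u; Δm = 0.748920 u; E_B = 697.61 MeV; E_B/A = 8.720 MeV
Se-80 has the higher binding energy per nucleon, so it is the more tightly bound nucleus.

Se-80; 8.72 MeV/nucleon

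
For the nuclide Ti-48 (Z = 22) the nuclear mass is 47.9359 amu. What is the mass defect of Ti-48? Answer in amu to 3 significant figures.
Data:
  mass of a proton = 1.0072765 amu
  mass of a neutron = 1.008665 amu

0.449 amu

Total constituent mass: 22 × 1.0072765 + 26 × 1.008665 = 48.3853730 amu
Δm = 48.3853730 − 47.9359 = 0.4494730 amu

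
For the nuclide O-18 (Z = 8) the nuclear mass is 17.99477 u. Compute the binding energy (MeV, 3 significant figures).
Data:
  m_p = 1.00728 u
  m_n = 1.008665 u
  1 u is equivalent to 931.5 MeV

140 MeV

Total constituent mass: 8 × 1.00728 + 10 × 1.008665 = 18.144890 u
The mass defect is 18.144890 − 17.99477 = 0.150120 u.
Binding energy = Δm·c² = 0.150120 × 931.5 MeV/u = 139.837 MeV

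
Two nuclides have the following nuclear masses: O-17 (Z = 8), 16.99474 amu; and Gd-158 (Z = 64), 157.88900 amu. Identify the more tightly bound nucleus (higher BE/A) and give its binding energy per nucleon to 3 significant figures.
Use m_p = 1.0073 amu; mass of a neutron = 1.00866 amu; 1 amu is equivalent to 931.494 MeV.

Gd-158; 8.21 MeV/nucleon

O-17: Σm = 8(1.0073) + 9(1.00866) = 17.13634 amu; Δm = 0.14160 amu; E_B = 131.90 MeV; E_B/A = 7.759 MeV
Gd-158: Σm = 64(1.0073) + 94(1.00866) = 159.28124 amu; Δm = 1.39224 amu; E_B = 1296.9 MeV; E_B/A = 8.208 MeV
Gd-158 has the higher binding energy per nucleon, so it is the more tightly bound nucleus.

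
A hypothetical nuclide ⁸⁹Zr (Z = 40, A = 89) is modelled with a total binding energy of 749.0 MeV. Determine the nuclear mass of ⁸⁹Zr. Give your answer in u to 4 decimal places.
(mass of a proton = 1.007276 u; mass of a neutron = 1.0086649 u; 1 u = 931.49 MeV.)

88.9115 u

Mass defect = 749.0 MeV / (931.49 MeV/u) = 0.804088 u
Constituent mass = 40(1.007276) + 49(1.0086649) = 89.7156201 u
Nuclear mass = 89.7156201 − 0.804088 = 88.9115321 u ≈ 88.9115 u (to 4 decimal places)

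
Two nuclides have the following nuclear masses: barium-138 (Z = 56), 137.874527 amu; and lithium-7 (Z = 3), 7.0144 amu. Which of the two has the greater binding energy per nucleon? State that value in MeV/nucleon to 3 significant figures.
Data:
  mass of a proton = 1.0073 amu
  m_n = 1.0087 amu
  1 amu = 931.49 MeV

barium-138; 8.42 MeV/nucleon

barium-138: Σm = 56(1.0073) + 82(1.0087) = 139.1222 amu; Δm = 1.247673 amu; E_B = 1162.2 MeV; E_B/A = 8.422 MeV
lithium-7: Σm = 3(1.0073) + 4(1.0087) = 7.0567 amu; Δm = 0.0423 amu; E_B = 39.402 MeV; E_B/A = 5.629 MeV
barium-138 has the higher binding energy per nucleon, so it is the more tightly bound nucleus.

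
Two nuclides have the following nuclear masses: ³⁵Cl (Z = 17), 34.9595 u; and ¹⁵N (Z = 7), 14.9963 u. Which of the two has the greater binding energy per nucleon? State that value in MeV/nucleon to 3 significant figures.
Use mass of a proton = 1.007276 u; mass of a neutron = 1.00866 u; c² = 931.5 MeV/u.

³⁵Cl; 8.52 MeV/nucleon

³⁵Cl: Σm = 17(1.007276) + 18(1.00866) = 35.279572 u; Δm = 0.320072 u; E_B = 298.147 MeV; E_B/A = 8.518 MeV
¹⁵N: Σm = 7(1.007276) + 8(1.00866) = 15.120212 u; Δm = 0.123912 u; E_B = 115.424 MeV; E_B/A = 7.6949 MeV
³⁵Cl has the higher binding energy per nucleon, so it is the more tightly bound nucleus.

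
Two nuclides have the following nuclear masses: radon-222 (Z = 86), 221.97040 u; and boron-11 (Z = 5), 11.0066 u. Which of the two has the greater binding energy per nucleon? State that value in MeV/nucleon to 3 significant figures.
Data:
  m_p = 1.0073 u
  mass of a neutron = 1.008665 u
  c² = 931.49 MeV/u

radon-222; 7.70 MeV/nucleon

radon-222: Σm = 86(1.0073) + 136(1.008665) = 223.806240 u; Δm = 1.835840 u; E_B = 1710.1 MeV; E_B/A = 7.703 MeV
boron-11: Σm = 5(1.0073) + 6(1.008665) = 11.088490 u; Δm = 0.081890 u; E_B = 76.280 MeV; E_B/A = 6.9345 MeV
radon-222 has the higher binding energy per nucleon, so it is the more tightly bound nucleus.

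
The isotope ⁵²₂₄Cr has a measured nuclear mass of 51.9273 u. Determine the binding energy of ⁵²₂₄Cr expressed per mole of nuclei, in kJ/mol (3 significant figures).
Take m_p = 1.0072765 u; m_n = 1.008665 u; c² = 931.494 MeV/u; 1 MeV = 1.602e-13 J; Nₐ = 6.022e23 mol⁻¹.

4.40e+10 kJ/mol

Z = 24, so N = A − Z = 52 − 24 = 28.
Σm = 24·m_p + 28·m_n = 24.1746360 + 28.242620 = 52.4172560 u
Mass defect Δm = 52.4172560 − 51.9273 = 0.4899560 u
Converting to energy: 0.4899560 u × 931.494 MeV/u = 456.391 MeV
Per nucleus in joules: 456.391 MeV × 1.602e-13 J/MeV = 7.3114e-11 J
Per mole: 7.3114e-11 J × 6.022e23 mol⁻¹ = 4.4029e+13 J/mol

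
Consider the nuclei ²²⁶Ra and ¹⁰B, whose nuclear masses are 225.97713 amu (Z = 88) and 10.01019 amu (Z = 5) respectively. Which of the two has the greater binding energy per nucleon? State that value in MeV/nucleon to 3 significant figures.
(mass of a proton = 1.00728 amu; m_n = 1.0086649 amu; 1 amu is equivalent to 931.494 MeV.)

²²⁶Ra; 7.66 MeV/nucleon

²²⁶Ra: Σm = 88(1.00728) + 138(1.0086649) = 227.8363962 amu; Δm = 1.8592662 amu; E_B = 1731.9 MeV; E_B/A = 7.663 MeV
¹⁰B: Σm = 5(1.00728) + 5(1.0086649) = 10.0797245 amu; Δm = 0.0695345 amu; E_B = 64.771 MeV; E_B/A = 6.477 MeV
²²⁶Ra has the higher binding energy per nucleon, so it is the more tightly bound nucleus.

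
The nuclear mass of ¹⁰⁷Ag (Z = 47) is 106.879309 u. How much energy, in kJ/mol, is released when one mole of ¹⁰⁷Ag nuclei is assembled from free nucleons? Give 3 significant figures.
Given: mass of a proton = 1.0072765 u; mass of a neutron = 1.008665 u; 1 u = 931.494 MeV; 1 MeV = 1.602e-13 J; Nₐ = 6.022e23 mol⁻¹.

The nucleus contains 47 protons and 107 − 47 = 60 neutrons.
Σm = 47·m_p + 60·m_n = 47.3419955 + 60.519900 = 107.8618955 u
Mass defect Δm = 107.8618955 − 106.879309 = 0.9825865 u
Converting to energy: 0.9825865 u × 931.494 MeV/u = 915.273 MeV
Per nucleus in joules: 915.273 MeV × 1.602e-13 J/MeV = 1.4663e-10 J
Per mole: 1.4663e-10 J × 6.022e23 mol⁻¹ = 8.8301e+13 J/mol

8.83e+10 kJ/mol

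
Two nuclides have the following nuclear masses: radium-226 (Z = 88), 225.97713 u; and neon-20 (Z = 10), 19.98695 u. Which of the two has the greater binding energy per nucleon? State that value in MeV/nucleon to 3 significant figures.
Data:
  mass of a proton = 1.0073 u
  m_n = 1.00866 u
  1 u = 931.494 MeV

radium-226: Σm = 88(1.0073) + 138(1.00866) = 227.83748 u; Δm = 1.86035 u; E_B = 1732.9 MeV; E_B/A = 7.668 MeV
neon-20: Σm = 10(1.0073) + 10(1.00866) = 20.15960 u; Δm = 0.17265 u; E_B = 160.82 MeV; E_B/A = 8.041 MeV
neon-20 has the higher binding energy per nucleon, so it is the more tightly bound nucleus.

neon-20; 8.04 MeV/nucleon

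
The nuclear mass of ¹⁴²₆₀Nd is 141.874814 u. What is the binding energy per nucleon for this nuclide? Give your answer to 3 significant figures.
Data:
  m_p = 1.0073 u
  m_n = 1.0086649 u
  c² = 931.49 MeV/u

With 60 protons and 82 neutrons (A = 142):
Σm = 60·m_p + 82·m_n = 60.4380 + 82.7105218 = 143.1485218 u
Δm = 143.1485218 − 141.874814 = 1.2737078 u
Binding energy = Δm·c² = 1.2737078 × 931.49 MeV/u = 1186.45 MeV
Dividing by A = 142 gives 8.355 MeV per nucleon.

8.36 MeV/nucleon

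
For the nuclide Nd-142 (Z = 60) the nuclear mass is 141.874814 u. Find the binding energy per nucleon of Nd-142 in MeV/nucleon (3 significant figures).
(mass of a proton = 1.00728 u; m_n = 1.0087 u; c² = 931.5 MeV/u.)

8.37 MeV/nucleon

The nucleus contains 60 protons and 142 − 60 = 82 neutrons.
Mass of separated nucleons = 60(1.00728) + 82(1.0087) = 60.43680 + 82.7134 = 143.15020 u
The mass defect is 143.15020 − 141.874814 = 1.275386 u.
Converting to energy: 1.275386 u × 931.5 MeV/u = 1188.02 MeV
BE/A = 1188.02 MeV / 142 = 8.366 MeV/nucleon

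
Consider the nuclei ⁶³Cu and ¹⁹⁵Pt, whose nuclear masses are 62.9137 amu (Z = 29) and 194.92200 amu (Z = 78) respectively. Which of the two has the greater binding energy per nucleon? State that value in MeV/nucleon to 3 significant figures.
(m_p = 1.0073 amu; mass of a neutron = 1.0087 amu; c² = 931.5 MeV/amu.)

⁶³Cu: Σm = 29(1.0073) + 34(1.0087) = 63.5075 amu; Δm = 0.5938 amu; E_B = 553.12 MeV; E_B/A = 8.780 MeV
¹⁹⁵Pt: Σm = 78(1.0073) + 117(1.0087) = 196.5873 amu; Δm = 1.66530 amu; E_B = 1551.2 MeV; E_B/A = 7.955 MeV
⁶³Cu has the higher binding energy per nucleon, so it is the more tightly bound nucleus.

⁶³Cu; 8.78 MeV/nucleon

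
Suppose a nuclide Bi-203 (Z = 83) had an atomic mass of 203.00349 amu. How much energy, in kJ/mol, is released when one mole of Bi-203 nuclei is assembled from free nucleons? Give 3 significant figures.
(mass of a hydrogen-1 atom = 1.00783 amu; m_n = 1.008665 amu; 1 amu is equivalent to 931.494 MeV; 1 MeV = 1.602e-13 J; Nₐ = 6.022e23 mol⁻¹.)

1.52e+11 kJ/mol

Σm = 83·m(¹H) + 120·m_n = 83.64989 + 121.039800 = 204.689690 amu
Mass defect Δm = 204.689690 − 203.00349 = 1.686200 amu
Converting to energy: 1.686200 amu × 931.494 MeV/amu = 1570.69 MeV
Per nucleus in joules: 1570.69 MeV × 1.602e-13 J/MeV = 2.5162e-10 J
Per mole: 2.5162e-10 J × 6.022e23 mol⁻¹ = 1.5153e+14 J/mol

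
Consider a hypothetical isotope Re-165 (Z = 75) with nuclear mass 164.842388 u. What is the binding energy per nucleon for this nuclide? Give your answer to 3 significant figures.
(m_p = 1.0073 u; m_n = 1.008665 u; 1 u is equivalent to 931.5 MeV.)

The nucleus contains 75 protons and 165 − 75 = 90 neutrons.
Mass of separated nucleons = 75(1.0073) + 90(1.008665) = 75.5475 + 90.779850 = 166.327350 u
Δm = 166.327350 − 164.842388 = 1.484962 u
E_B = 1.484962 × 931.5 = 1383.24 MeV
Dividing by A = 165 gives 8.383 MeV per nucleon.

8.38 MeV/nucleon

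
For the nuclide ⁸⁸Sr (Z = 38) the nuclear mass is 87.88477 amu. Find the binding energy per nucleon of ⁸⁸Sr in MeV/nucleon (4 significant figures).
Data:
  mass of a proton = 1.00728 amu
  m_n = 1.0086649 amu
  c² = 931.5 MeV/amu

8.734 MeV/nucleon

With 38 protons and 50 neutrons (A = 88):
Σm = 38·m_p + 50·m_n = 38.27664 + 50.4332450 = 88.7098850 amu
Mass defect Δm = 88.7098850 − 87.88477 = 0.8251150 amu
Converting to energy: 0.8251150 amu × 931.5 MeV/amu = 768.595 MeV
Dividing by A = 88 gives 8.734 MeV per nucleon.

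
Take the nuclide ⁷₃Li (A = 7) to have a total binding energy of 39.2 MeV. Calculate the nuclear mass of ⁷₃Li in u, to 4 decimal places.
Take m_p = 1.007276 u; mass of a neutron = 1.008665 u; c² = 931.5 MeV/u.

7.0144 u

Mass defect = 39.2 MeV / (931.5 MeV/u) = 0.042083 u
Constituent mass = 3(1.007276) + 4(1.008665) = 7.056488 u
Nuclear mass = 7.056488 − 0.042083 = 7.014405 u ≈ 7.0144 u (to 4 decimal places)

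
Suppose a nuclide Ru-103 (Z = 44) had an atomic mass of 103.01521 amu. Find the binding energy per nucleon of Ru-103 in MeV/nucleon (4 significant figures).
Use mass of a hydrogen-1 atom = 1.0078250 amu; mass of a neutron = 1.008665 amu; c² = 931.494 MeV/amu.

The nucleus contains 44 protons and 103 − 44 = 59 neutrons.
Total constituent mass: 44 × 1.0078250 + 59 × 1.008665 = 103.8555350 amu
The mass defect is 103.8555350 − 103.01521 = 0.8403250 amu.
E_B = 0.8403250 × 931.494 = 782.758 MeV
Per nucleon: 782.758 / 103 = 7.600 MeV

7.600 MeV/nucleon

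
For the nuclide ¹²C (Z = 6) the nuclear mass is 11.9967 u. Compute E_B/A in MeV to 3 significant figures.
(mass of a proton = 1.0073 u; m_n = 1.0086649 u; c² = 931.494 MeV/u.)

Mass of separated nucleons = 6(1.0073) + 6(1.0086649) = 6.0438 + 6.0519894 = 12.0957894 u
Δm = 12.0957894 − 11.9967 = 0.0990894 u
Converting to energy: 0.0990894 u × 931.494 MeV/u = 92.3012 MeV
Dividing by A = 12 gives 7.692 MeV per nucleon.

7.69 MeV/nucleon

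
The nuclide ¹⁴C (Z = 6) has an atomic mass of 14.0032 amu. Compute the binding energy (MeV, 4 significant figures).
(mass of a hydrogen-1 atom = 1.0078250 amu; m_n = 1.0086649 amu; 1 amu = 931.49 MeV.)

Z = 6, so N = A − Z = 14 − 6 = 8.
Mass of separated nucleons = 6(1.0078250) + 8(1.0086649) = 6.0469500 + 8.0693192 = 14.1162692 amu
Δm = 14.1162692 − 14.0032 = 0.1130692 amu
E_B = 0.1130692 × 931.49 = 105.323 MeV

105.3 MeV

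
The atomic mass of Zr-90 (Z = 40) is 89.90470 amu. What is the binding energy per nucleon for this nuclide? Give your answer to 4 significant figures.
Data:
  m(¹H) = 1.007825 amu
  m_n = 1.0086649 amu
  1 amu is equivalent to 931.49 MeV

8.710 MeV/nucleon

With 40 protons and 50 neutrons (A = 90):
Total constituent mass: 40 × 1.007825 + 50 × 1.0086649 = 90.7462450 amu
Mass defect Δm = 90.7462450 − 89.90470 = 0.8415450 amu
E_B = 0.8415450 × 931.49 = 783.891 MeV
Per nucleon: 783.891 / 90 = 8.710 MeV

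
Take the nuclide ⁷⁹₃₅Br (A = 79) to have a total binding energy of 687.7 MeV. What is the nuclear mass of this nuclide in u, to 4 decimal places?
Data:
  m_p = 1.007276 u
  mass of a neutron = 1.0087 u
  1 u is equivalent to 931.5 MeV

78.8992 u

Mass defect = 687.7 MeV / (931.5 MeV/u) = 0.738272 u
Constituent mass = 35(1.007276) + 44(1.0087) = 79.637460 u
Nuclear mass = 79.637460 − 0.738272 = 78.899188 u ≈ 78.8992 u (to 4 decimal places)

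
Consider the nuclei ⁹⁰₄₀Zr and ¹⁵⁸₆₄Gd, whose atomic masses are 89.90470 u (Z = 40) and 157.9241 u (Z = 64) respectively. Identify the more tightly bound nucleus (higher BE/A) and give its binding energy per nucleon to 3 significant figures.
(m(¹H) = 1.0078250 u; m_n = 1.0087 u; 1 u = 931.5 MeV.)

⁹⁰₄₀Zr; 8.73 MeV/nucleon

⁹⁰₄₀Zr: Σm = 40(1.0078250) + 50(1.0087) = 90.7480000 u; Δm = 0.8433000 u; E_B = 785.53 MeV; E_B/A = 8.728 MeV
¹⁵⁸₆₄Gd: Σm = 64(1.0078250) + 94(1.0087) = 159.3186000 u; Δm = 1.3945000 u; E_B = 1298.98 MeV; E_B/A = 8.221 MeV
⁹⁰₄₀Zr has the higher binding energy per nucleon, so it is the more tightly bound nucleus.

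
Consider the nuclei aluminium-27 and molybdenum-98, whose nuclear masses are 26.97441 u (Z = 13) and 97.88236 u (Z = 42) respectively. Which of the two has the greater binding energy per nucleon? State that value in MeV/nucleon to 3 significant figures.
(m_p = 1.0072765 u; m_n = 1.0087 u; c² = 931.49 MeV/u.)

molybdenum-98; 8.65 MeV/nucleon

aluminium-27: Σm = 13(1.0072765) + 14(1.0087) = 27.2163945 u; Δm = 0.2419845 u; E_B = 225.406 MeV; E_B/A = 8.348 MeV
molybdenum-98: Σm = 42(1.0072765) + 56(1.0087) = 98.7928130 u; Δm = 0.9104530 u; E_B = 848.08 MeV; E_B/A = 8.654 MeV
molybdenum-98 has the higher binding energy per nucleon, so it is the more tightly bound nucleus.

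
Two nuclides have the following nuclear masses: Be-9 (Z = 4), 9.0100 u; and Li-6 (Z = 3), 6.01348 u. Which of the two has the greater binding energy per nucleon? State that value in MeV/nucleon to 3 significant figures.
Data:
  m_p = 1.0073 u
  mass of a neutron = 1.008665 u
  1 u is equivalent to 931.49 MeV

Be-9; 6.47 MeV/nucleon

Be-9: Σm = 4(1.0073) + 5(1.008665) = 9.072525 u; Δm = 0.062525 u; E_B = 58.241 MeV; E_B/A = 6.471 MeV
Li-6: Σm = 3(1.0073) + 3(1.008665) = 6.047895 u; Δm = 0.034415 u; E_B = 32.057 MeV; E_B/A = 5.343 MeV
Be-9 has the higher binding energy per nucleon, so it is the more tightly bound nucleus.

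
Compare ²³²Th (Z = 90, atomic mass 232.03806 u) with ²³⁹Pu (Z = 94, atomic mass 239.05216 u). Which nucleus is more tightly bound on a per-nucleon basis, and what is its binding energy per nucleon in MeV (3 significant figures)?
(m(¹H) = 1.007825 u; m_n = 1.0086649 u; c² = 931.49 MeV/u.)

²³²Th; 7.61 MeV/nucleon

²³²Th: Σm = 90(1.007825) + 142(1.0086649) = 233.9346658 u; Δm = 1.8966058 u; E_B = 1766.669 MeV; E_B/A = 7.61495 MeV
²³⁹Pu: Σm = 94(1.007825) + 145(1.0086649) = 240.9919605 u; Δm = 1.9398005 u; E_B = 1806.9 MeV; E_B/A = 7.560 MeV
²³²Th has the higher binding energy per nucleon, so it is the more tightly bound nucleus.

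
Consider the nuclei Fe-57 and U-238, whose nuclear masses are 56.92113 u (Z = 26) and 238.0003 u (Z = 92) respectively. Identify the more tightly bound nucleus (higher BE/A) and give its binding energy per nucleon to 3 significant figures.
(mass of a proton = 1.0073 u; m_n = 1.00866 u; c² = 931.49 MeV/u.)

Fe-57: Σm = 26(1.0073) + 31(1.00866) = 57.45826 u; Δm = 0.53713 u; E_B = 500.33 MeV; E_B/A = 8.778 MeV
U-238: Σm = 92(1.0073) + 146(1.00866) = 239.93596 u; Δm = 1.93566 u; E_B = 1803.0 MeV; E_B/A = 7.576 MeV
Fe-57 has the higher binding energy per nucleon, so it is the more tightly bound nucleus.

Fe-57; 8.78 MeV/nucleon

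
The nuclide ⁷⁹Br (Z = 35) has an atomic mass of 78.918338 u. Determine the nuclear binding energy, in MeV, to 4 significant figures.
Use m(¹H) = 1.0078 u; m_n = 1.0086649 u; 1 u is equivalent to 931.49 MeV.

Total constituent mass: 35 × 1.0078 + 44 × 1.0086649 = 79.6542556 u
The mass defect is 79.6542556 − 78.918338 = 0.7359176 u.
Converting to energy: 0.7359176 u × 931.49 MeV/u = 685.500 MeV

685.5 MeV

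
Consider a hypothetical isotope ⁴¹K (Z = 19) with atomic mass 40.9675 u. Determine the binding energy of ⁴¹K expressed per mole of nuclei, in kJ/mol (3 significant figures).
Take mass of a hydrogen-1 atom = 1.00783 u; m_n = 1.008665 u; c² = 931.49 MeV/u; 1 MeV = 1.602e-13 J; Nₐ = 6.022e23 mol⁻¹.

3.34e+10 kJ/mol

With 19 protons and 22 neutrons (A = 41):
Mass of separated nucleons = 19(1.00783) + 22(1.008665) = 19.14877 + 22.190630 = 41.339400 u
Mass defect Δm = 41.339400 − 40.9675 = 0.371900 u
Converting to energy: 0.371900 u × 931.49 MeV/u = 346.421 MeV
Per nucleus in joules: 346.421 MeV × 1.602e-13 J/MeV = 5.5497e-11 J
Per mole: 5.5497e-11 J × 6.022e23 mol⁻¹ = 3.3420e+13 J/mol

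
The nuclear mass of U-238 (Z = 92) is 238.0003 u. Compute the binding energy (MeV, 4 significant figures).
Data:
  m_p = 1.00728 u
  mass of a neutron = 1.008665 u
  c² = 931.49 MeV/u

The nucleus contains 92 protons and 238 − 92 = 146 neutrons.
Mass of separated nucleons = 92(1.00728) + 146(1.008665) = 92.66976 + 147.265090 = 239.934850 u
The mass defect is 239.934850 − 238.0003 = 1.934550 u.
E_B = 1.934550 × 931.49 = 1802.01 MeV

1802 MeV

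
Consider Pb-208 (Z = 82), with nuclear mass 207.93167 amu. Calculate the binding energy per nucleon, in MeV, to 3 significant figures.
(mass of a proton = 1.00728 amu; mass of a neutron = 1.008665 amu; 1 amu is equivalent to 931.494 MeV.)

7.87 MeV/nucleon

Σm = 82·m_p + 126·m_n = 82.59696 + 127.091790 = 209.688750 amu
Δm = 209.688750 − 207.93167 = 1.757080 amu
Converting to energy: 1.757080 amu × 931.494 MeV/amu = 1636.71 MeV
BE/A = 1636.71 MeV / 208 = 7.869 MeV/nucleon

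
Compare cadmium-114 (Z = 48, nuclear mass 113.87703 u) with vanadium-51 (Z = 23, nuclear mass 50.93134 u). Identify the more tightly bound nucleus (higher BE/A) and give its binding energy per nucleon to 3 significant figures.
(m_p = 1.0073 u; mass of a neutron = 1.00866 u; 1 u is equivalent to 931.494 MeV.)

cadmium-114: Σm = 48(1.0073) + 66(1.00866) = 114.92196 u; Δm = 1.04493 u; E_B = 973.35 MeV; E_B/A = 8.538 MeV
vanadium-51: Σm = 23(1.0073) + 28(1.00866) = 51.41038 u; Δm = 0.47904 u; E_B = 446.22 MeV; E_B/A = 8.749 MeV
vanadium-51 has the higher binding energy per nucleon, so it is the more tightly bound nucleus.

vanadium-51; 8.75 MeV/nucleon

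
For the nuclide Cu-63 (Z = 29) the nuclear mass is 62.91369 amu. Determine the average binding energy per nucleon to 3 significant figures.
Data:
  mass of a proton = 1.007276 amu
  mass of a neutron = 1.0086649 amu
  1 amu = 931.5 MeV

With 29 protons and 34 neutrons (A = 63):
Mass of separated nucleons = 29(1.007276) + 34(1.0086649) = 29.211004 + 34.2946066 = 63.5056106 amu
Δm = 63.5056106 − 62.91369 = 0.5919206 amu
Converting to energy: 0.5919206 amu × 931.5 MeV/amu = 551.374 MeV
Per nucleon: 551.374 / 63 = 8.752 MeV

8.75 MeV/nucleon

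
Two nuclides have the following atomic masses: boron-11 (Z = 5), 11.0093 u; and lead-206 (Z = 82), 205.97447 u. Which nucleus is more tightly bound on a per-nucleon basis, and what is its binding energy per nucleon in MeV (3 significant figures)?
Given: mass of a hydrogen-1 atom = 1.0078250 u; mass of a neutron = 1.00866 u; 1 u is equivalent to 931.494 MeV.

boron-11: Σm = 5(1.0078250) + 6(1.00866) = 11.0910850 u; Δm = 0.0817850 u; E_B = 76.182 MeV; E_B/A = 6.926 MeV
lead-206: Σm = 82(1.0078250) + 124(1.00866) = 207.7154900 u; Δm = 1.7410200 u; E_B = 1621.75 MeV; E_B/A = 7.873 MeV
lead-206 has the higher binding energy per nucleon, so it is the more tightly bound nucleus.

lead-206; 7.87 MeV/nucleon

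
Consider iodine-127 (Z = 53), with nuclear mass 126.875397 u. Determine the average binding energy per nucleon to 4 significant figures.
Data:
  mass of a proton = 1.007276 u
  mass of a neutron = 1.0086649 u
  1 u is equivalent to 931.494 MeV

The nucleus contains 53 protons and 127 − 53 = 74 neutrons.
Mass of separated nucleons = 53(1.007276) + 74(1.0086649) = 53.385628 + 74.6412026 = 128.0268306 u
Mass defect Δm = 128.0268306 − 126.875397 = 1.1514336 u
Converting to energy: 1.1514336 u × 931.494 MeV/u = 1072.55 MeV
Per nucleon: 1072.55 / 127 = 8.445 MeV

8.445 MeV/nucleon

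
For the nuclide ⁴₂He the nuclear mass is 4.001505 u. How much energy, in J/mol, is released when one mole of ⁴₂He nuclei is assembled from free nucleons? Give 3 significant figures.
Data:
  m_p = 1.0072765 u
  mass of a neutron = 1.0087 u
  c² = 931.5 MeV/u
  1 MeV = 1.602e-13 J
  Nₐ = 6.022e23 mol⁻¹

2.74e+12 J/mol

The nucleus contains 2 protons and 4 − 2 = 2 neutrons.
Σm = 2·m_p + 2·m_n = 2.0145530 + 2.0174 = 4.0319530 u
Δm = 4.0319530 − 4.001505 = 0.0304480 u
E_B = 0.0304480 × 931.5 = 28.3623 MeV
Per nucleus in joules: 28.3623 MeV × 1.602e-13 J/MeV = 4.5436e-12 J
Per mole: 4.5436e-12 J × 6.022e23 mol⁻¹ = 2.7362e+12 J/mol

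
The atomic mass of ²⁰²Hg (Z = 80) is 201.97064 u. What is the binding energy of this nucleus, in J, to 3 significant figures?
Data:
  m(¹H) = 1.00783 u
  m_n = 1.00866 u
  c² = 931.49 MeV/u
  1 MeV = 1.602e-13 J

2.56e-10 J

Σm = 80·m(¹H) + 122·m_n = 80.62640 + 123.05652 = 203.68292 u
Mass defect Δm = 203.68292 − 201.97064 = 1.71228 u
Converting to energy: 1.71228 u × 931.49 MeV/u = 1594.97 MeV
In joules: 1594.97 MeV × 1.602e-13 J/MeV = 2.5551e-10 J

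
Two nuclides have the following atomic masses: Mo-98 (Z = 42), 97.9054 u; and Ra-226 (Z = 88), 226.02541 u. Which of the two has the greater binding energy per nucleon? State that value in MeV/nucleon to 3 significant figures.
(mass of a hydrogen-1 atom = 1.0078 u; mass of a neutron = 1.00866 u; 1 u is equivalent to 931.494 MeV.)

Mo-98; 8.62 MeV/nucleon

Mo-98: Σm = 42(1.0078) + 56(1.00866) = 98.81256 u; Δm = 0.90716 u; E_B = 845.01 MeV; E_B/A = 8.623 MeV
Ra-226: Σm = 88(1.0078) + 138(1.00866) = 227.88148 u; Δm = 1.85607 u; E_B = 1728.9 MeV; E_B/A = 7.650 MeV
Mo-98 has the higher binding energy per nucleon, so it is the more tightly bound nucleus.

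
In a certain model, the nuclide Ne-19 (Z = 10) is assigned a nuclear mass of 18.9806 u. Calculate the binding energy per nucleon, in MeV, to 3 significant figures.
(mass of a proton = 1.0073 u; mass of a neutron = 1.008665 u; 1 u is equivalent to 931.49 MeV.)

8.35 MeV/nucleon

Z = 10, so N = A − Z = 19 − 10 = 9.
Total constituent mass: 10 × 1.0073 + 9 × 1.008665 = 19.150985 u
Δm = 19.150985 − 18.9806 = 0.170385 u
Binding energy = Δm·c² = 0.170385 × 931.49 MeV/u = 158.712 MeV
Dividing by A = 19 gives 8.353 MeV per nucleon.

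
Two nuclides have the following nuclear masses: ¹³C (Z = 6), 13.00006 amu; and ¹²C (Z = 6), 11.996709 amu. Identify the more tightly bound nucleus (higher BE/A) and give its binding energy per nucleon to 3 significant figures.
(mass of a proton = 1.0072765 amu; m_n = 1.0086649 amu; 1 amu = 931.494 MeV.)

¹³C: Σm = 6(1.0072765) + 7(1.0086649) = 13.1043133 amu; Δm = 0.1042533 amu; E_B = 97.111 MeV; E_B/A = 7.470 MeV
¹²C: Σm = 6(1.0072765) + 6(1.0086649) = 12.0956484 amu; Δm = 0.0989394 amu; E_B = 92.161 MeV; E_B/A = 7.680 MeV
¹²C has the higher binding energy per nucleon, so it is the more tightly bound nucleus.

¹²C; 7.68 MeV/nucleon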